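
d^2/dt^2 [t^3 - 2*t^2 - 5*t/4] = 6*t - 4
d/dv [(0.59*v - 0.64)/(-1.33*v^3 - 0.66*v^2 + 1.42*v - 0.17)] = (1.5694*v^3 - 2.1642*v^2 - 0.8448*v + 0.8085)/(1.7689*v^6 + 1.7556*v^5 - 3.3416*v^4 - 1.4222*v^3 + 2.2408*v^2 - 0.4828*v + 0.0289)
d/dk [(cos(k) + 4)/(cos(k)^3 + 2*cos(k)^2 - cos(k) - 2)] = (35*cos(k)/2 + 7*cos(2*k) + cos(3*k)/2 + 5)/((cos(k) + 2)^2*sin(k)^3)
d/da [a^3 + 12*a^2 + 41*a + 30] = 3*a^2 + 24*a + 41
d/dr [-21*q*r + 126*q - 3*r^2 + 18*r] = -21*q - 6*r + 18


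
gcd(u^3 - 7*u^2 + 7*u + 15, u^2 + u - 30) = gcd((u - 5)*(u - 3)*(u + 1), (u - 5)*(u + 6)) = u - 5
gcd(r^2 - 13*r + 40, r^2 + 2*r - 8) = 1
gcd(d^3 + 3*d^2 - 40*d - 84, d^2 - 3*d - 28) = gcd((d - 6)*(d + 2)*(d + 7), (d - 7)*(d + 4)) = 1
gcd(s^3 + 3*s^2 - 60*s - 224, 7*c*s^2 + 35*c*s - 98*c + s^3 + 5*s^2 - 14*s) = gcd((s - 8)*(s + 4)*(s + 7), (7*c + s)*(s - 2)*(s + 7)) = s + 7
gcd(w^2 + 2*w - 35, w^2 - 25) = w - 5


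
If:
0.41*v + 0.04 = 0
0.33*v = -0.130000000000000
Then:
No Solution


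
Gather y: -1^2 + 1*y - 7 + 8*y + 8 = 9*y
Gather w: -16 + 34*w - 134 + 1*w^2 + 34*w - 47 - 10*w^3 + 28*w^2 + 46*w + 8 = -10*w^3 + 29*w^2 + 114*w - 189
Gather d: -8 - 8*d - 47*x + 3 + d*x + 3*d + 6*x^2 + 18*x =d*(x - 5) + 6*x^2 - 29*x - 5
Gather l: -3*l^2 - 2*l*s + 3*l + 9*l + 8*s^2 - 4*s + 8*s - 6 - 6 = -3*l^2 + l*(12 - 2*s) + 8*s^2 + 4*s - 12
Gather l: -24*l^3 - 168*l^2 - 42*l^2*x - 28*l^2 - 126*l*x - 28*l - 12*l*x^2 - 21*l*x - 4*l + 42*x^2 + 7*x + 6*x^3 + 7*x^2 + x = -24*l^3 + l^2*(-42*x - 196) + l*(-12*x^2 - 147*x - 32) + 6*x^3 + 49*x^2 + 8*x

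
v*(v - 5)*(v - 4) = v^3 - 9*v^2 + 20*v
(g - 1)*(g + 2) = g^2 + g - 2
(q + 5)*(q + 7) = q^2 + 12*q + 35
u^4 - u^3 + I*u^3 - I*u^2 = u^2*(u - 1)*(u + I)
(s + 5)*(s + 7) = s^2 + 12*s + 35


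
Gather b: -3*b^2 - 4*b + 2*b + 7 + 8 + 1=-3*b^2 - 2*b + 16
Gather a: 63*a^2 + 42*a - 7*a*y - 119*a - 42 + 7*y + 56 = 63*a^2 + a*(-7*y - 77) + 7*y + 14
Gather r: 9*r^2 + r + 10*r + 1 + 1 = 9*r^2 + 11*r + 2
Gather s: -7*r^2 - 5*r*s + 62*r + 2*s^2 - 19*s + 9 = -7*r^2 + 62*r + 2*s^2 + s*(-5*r - 19) + 9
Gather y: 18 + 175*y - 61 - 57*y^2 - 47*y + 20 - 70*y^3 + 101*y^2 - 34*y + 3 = -70*y^3 + 44*y^2 + 94*y - 20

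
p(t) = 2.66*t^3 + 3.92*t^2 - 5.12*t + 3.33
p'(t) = 7.98*t^2 + 7.84*t - 5.12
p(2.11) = 34.97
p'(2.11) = 46.95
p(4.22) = 251.44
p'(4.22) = 170.08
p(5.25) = 469.41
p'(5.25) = 255.99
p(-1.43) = 10.89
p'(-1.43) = -0.01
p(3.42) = 138.07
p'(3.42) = 115.03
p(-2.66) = -5.38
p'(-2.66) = 30.49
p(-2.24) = 4.57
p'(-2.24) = 17.36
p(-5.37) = -268.05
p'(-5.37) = 182.90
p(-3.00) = -17.85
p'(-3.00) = 43.18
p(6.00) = 688.29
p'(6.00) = 329.20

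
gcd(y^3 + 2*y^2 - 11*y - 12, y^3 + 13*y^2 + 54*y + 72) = y + 4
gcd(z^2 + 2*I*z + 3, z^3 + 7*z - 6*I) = z^2 + 2*I*z + 3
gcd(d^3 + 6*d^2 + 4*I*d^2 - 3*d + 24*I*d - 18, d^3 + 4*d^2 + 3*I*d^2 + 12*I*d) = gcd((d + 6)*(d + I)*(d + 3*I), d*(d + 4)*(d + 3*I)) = d + 3*I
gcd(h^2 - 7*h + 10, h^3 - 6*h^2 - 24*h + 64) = h - 2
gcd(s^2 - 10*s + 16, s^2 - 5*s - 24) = s - 8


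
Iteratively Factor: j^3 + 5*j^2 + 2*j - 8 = (j - 1)*(j^2 + 6*j + 8) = (j - 1)*(j + 4)*(j + 2)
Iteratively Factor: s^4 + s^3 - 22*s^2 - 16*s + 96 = (s + 3)*(s^3 - 2*s^2 - 16*s + 32) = (s - 2)*(s + 3)*(s^2 - 16) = (s - 2)*(s + 3)*(s + 4)*(s - 4)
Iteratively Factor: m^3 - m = (m + 1)*(m^2 - m) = m*(m + 1)*(m - 1)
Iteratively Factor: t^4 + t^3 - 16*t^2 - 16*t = (t + 4)*(t^3 - 3*t^2 - 4*t) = (t - 4)*(t + 4)*(t^2 + t) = (t - 4)*(t + 1)*(t + 4)*(t)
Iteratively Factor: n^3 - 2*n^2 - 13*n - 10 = (n + 1)*(n^2 - 3*n - 10) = (n - 5)*(n + 1)*(n + 2)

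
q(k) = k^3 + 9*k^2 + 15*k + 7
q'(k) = 3*k^2 + 18*k + 15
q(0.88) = 27.85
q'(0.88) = 33.16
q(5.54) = 536.36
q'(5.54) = 206.79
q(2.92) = 152.43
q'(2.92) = 93.14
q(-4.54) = 30.83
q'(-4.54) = -4.89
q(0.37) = 13.83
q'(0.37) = 22.07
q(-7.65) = -28.74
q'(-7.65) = 52.87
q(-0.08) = 5.86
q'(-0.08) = 13.58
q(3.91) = 263.02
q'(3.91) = 131.24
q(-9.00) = -128.00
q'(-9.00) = 96.00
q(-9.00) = -128.00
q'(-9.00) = 96.00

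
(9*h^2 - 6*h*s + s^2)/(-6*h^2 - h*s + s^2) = (-3*h + s)/(2*h + s)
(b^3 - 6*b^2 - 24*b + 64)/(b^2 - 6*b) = (b^3 - 6*b^2 - 24*b + 64)/(b*(b - 6))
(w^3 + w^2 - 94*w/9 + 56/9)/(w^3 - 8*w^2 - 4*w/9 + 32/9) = (3*w^2 + 5*w - 28)/(3*w^2 - 22*w - 16)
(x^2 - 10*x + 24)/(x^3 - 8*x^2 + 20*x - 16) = (x - 6)/(x^2 - 4*x + 4)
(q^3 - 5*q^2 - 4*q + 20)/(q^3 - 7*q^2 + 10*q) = (q + 2)/q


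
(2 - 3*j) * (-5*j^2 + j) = 15*j^3 - 13*j^2 + 2*j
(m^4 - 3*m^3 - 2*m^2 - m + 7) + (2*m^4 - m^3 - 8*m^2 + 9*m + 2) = 3*m^4 - 4*m^3 - 10*m^2 + 8*m + 9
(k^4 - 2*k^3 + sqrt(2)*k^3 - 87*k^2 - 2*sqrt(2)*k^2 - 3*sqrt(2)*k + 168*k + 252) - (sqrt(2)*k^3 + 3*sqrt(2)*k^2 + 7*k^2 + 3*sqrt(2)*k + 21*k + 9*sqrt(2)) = k^4 - 2*k^3 - 94*k^2 - 5*sqrt(2)*k^2 - 6*sqrt(2)*k + 147*k - 9*sqrt(2) + 252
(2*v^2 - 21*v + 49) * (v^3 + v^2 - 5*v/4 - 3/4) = 2*v^5 - 19*v^4 + 51*v^3/2 + 295*v^2/4 - 91*v/2 - 147/4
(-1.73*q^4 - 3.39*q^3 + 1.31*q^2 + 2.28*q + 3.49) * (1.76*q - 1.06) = -3.0448*q^5 - 4.1326*q^4 + 5.899*q^3 + 2.6242*q^2 + 3.7256*q - 3.6994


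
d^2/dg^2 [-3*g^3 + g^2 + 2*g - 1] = 2 - 18*g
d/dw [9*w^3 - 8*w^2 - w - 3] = 27*w^2 - 16*w - 1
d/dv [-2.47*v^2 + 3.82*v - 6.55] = 3.82 - 4.94*v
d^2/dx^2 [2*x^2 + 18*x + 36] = 4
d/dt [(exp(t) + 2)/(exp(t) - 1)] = -3/(4*sinh(t/2)^2)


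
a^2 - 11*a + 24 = (a - 8)*(a - 3)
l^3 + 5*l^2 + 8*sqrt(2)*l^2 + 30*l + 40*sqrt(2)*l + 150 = (l + 5)*(l + 3*sqrt(2))*(l + 5*sqrt(2))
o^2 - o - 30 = (o - 6)*(o + 5)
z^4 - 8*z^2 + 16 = (z - 2)^2*(z + 2)^2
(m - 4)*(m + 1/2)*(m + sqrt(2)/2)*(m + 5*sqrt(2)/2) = m^4 - 7*m^3/2 + 3*sqrt(2)*m^3 - 21*sqrt(2)*m^2/2 + m^2/2 - 35*m/4 - 6*sqrt(2)*m - 5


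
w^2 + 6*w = w*(w + 6)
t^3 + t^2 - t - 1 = (t - 1)*(t + 1)^2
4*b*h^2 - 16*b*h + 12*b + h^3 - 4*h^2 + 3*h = (4*b + h)*(h - 3)*(h - 1)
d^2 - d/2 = d*(d - 1/2)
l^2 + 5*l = l*(l + 5)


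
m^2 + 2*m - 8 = (m - 2)*(m + 4)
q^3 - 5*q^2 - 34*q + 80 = (q - 8)*(q - 2)*(q + 5)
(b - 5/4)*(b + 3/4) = b^2 - b/2 - 15/16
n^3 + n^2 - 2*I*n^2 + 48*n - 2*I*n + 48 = (n + 1)*(n - 8*I)*(n + 6*I)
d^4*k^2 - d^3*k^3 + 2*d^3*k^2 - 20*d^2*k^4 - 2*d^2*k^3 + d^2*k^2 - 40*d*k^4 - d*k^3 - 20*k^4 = (d - 5*k)*(d + 4*k)*(d*k + k)^2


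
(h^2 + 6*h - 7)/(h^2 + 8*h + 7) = (h - 1)/(h + 1)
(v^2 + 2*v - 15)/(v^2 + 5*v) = (v - 3)/v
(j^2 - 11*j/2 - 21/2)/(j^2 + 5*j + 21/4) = 2*(j - 7)/(2*j + 7)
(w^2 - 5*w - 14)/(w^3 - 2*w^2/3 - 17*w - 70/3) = 3*(w - 7)/(3*w^2 - 8*w - 35)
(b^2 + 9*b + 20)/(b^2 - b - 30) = (b + 4)/(b - 6)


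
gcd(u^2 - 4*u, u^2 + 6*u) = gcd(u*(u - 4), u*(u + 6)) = u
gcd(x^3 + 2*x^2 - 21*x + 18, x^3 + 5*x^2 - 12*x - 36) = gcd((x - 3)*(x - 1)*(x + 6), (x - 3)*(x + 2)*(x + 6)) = x^2 + 3*x - 18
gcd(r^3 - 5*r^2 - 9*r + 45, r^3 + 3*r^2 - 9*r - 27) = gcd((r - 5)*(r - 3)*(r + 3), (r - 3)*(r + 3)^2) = r^2 - 9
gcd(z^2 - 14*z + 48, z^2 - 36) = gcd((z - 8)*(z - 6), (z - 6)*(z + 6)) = z - 6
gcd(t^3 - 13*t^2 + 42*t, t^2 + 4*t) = t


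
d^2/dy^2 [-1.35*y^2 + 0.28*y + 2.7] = -2.70000000000000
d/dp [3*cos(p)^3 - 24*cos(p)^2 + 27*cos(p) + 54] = 3*(-3*cos(p)^2 + 16*cos(p) - 9)*sin(p)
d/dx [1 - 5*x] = -5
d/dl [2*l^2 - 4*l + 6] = 4*l - 4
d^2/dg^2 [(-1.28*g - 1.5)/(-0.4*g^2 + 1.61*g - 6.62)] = ((2.9216 - 3.072*g)*(0.4*g^2 - 1.61*g + 6.62) + (0.8*g - 1.61)*(1.28*g + 1.5)*(1.6*g - 3.22))/(0.4*g^2 - 1.61*g + 6.62)^3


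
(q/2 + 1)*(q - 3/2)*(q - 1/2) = q^3/2 - 13*q/8 + 3/4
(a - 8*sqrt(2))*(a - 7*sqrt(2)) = a^2 - 15*sqrt(2)*a + 112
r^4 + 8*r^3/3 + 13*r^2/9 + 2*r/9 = r*(r + 1/3)^2*(r + 2)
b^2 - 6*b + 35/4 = (b - 7/2)*(b - 5/2)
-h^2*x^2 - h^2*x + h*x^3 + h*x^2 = x*(-h + x)*(h*x + h)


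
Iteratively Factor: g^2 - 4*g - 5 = (g - 5)*(g + 1)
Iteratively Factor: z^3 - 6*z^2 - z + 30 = (z - 3)*(z^2 - 3*z - 10) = (z - 5)*(z - 3)*(z + 2)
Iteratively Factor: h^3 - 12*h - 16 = (h - 4)*(h^2 + 4*h + 4) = (h - 4)*(h + 2)*(h + 2)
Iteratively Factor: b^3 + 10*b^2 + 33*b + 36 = (b + 4)*(b^2 + 6*b + 9) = (b + 3)*(b + 4)*(b + 3)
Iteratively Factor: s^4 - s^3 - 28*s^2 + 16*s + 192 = (s - 4)*(s^3 + 3*s^2 - 16*s - 48) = (s - 4)*(s + 3)*(s^2 - 16) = (s - 4)*(s + 3)*(s + 4)*(s - 4)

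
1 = 1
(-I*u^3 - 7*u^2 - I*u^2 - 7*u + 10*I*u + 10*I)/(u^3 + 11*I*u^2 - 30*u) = (-I*u^3 - u^2*(7 + I) + u*(-7 + 10*I) + 10*I)/(u*(u^2 + 11*I*u - 30))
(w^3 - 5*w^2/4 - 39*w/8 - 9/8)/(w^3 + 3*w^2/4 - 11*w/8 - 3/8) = (w - 3)/(w - 1)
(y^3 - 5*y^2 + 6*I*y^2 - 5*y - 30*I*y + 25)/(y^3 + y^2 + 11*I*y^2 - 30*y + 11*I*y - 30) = (y^2 + y*(-5 + I) - 5*I)/(y^2 + y*(1 + 6*I) + 6*I)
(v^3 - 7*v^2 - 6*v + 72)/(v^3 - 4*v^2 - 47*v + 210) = (v^2 - v - 12)/(v^2 + 2*v - 35)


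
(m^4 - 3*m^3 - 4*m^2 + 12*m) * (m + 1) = m^5 - 2*m^4 - 7*m^3 + 8*m^2 + 12*m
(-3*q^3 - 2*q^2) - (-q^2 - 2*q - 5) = -3*q^3 - q^2 + 2*q + 5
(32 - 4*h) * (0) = 0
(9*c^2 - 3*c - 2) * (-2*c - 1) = -18*c^3 - 3*c^2 + 7*c + 2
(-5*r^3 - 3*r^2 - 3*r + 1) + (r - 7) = -5*r^3 - 3*r^2 - 2*r - 6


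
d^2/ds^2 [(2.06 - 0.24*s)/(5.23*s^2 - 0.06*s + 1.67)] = (-(0.24*s - 2.06)*(10.46*s - 0.06)*(20.92*s - 0.12) + (7.5312*s - 21.5764)*(5.23*s^2 - 0.06*s + 1.67))/(5.23*s^2 - 0.06*s + 1.67)^3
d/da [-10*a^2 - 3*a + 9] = -20*a - 3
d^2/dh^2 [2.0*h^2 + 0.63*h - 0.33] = 4.00000000000000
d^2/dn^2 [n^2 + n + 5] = 2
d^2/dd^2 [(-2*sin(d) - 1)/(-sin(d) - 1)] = (sin(d) - 2)/(sin(d) + 1)^2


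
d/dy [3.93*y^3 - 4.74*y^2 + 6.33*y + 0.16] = 11.79*y^2 - 9.48*y + 6.33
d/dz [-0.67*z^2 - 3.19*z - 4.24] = -1.34*z - 3.19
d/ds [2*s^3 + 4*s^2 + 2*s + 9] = 6*s^2 + 8*s + 2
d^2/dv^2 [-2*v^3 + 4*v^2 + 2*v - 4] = 8 - 12*v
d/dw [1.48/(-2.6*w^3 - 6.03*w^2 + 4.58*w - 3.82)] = (11.544*w^2 + 17.8488*w - 6.7784)/(2.6*w^3 + 6.03*w^2 - 4.58*w + 3.82)^2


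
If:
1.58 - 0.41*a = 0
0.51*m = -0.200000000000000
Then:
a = 3.85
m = -0.39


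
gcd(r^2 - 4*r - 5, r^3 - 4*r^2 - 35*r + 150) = r - 5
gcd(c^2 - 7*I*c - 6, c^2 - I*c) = c - I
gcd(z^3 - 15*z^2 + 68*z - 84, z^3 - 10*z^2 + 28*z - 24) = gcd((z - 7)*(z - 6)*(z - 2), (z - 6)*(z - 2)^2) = z^2 - 8*z + 12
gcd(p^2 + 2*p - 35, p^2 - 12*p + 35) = p - 5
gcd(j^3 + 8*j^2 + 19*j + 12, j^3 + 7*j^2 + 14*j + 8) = j^2 + 5*j + 4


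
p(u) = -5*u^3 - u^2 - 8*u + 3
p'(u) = -15*u^2 - 2*u - 8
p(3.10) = -180.36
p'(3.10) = -158.35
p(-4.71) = 540.93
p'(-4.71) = -331.34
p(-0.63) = 8.89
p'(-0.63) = -12.69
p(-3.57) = 246.31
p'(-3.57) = -192.03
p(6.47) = -1444.82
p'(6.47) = -648.85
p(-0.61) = 8.64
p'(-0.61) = -12.36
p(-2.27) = 74.49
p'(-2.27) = -80.75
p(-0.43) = 6.65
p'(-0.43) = -9.91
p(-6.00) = 1095.00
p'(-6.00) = -536.00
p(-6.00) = 1095.00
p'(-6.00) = -536.00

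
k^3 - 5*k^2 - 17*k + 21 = (k - 7)*(k - 1)*(k + 3)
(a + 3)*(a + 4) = a^2 + 7*a + 12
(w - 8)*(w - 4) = w^2 - 12*w + 32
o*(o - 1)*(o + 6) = o^3 + 5*o^2 - 6*o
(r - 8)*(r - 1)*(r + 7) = r^3 - 2*r^2 - 55*r + 56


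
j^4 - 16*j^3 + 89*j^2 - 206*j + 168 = (j - 7)*(j - 4)*(j - 3)*(j - 2)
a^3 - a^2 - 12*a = a*(a - 4)*(a + 3)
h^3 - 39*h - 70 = (h - 7)*(h + 2)*(h + 5)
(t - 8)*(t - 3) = t^2 - 11*t + 24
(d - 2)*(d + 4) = d^2 + 2*d - 8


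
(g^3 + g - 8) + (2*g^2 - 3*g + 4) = g^3 + 2*g^2 - 2*g - 4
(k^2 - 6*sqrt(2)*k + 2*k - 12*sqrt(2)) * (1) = k^2 - 6*sqrt(2)*k + 2*k - 12*sqrt(2)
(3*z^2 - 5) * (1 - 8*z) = -24*z^3 + 3*z^2 + 40*z - 5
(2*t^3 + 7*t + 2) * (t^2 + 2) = 2*t^5 + 11*t^3 + 2*t^2 + 14*t + 4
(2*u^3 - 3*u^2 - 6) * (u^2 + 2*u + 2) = 2*u^5 + u^4 - 2*u^3 - 12*u^2 - 12*u - 12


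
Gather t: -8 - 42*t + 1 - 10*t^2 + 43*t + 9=-10*t^2 + t + 2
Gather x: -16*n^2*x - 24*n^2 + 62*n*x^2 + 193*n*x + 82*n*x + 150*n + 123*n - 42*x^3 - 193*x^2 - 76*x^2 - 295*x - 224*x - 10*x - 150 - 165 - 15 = -24*n^2 + 273*n - 42*x^3 + x^2*(62*n - 269) + x*(-16*n^2 + 275*n - 529) - 330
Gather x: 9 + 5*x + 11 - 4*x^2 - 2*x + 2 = -4*x^2 + 3*x + 22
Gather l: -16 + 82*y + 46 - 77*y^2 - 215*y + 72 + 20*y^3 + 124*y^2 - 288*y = 20*y^3 + 47*y^2 - 421*y + 102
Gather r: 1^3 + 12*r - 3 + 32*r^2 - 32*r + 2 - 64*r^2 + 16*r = -32*r^2 - 4*r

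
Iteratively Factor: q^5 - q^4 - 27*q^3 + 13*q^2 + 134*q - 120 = (q + 4)*(q^4 - 5*q^3 - 7*q^2 + 41*q - 30) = (q - 5)*(q + 4)*(q^3 - 7*q + 6) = (q - 5)*(q - 1)*(q + 4)*(q^2 + q - 6) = (q - 5)*(q - 2)*(q - 1)*(q + 4)*(q + 3)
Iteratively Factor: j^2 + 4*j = (j)*(j + 4)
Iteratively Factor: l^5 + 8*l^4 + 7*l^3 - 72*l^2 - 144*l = (l - 3)*(l^4 + 11*l^3 + 40*l^2 + 48*l) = l*(l - 3)*(l^3 + 11*l^2 + 40*l + 48) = l*(l - 3)*(l + 4)*(l^2 + 7*l + 12) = l*(l - 3)*(l + 3)*(l + 4)*(l + 4)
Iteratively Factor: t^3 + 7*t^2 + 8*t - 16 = (t - 1)*(t^2 + 8*t + 16) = (t - 1)*(t + 4)*(t + 4)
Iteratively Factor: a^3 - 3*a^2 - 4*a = (a - 4)*(a^2 + a) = (a - 4)*(a + 1)*(a)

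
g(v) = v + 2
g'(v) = 1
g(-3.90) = -1.90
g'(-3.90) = 1.00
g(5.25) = 7.25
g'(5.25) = 1.00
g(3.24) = 5.24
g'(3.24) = 1.00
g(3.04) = 5.04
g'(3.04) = 1.00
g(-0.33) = 1.67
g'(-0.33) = 1.00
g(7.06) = 9.06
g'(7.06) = 1.00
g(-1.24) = 0.76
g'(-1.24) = 1.00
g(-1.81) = 0.19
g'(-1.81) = 1.00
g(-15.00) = -13.00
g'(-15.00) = 1.00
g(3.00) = 5.00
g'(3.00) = 1.00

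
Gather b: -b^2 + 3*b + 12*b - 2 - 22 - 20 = -b^2 + 15*b - 44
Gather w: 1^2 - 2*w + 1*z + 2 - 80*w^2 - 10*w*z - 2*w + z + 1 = -80*w^2 + w*(-10*z - 4) + 2*z + 4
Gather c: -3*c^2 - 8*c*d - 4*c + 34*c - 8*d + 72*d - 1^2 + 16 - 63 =-3*c^2 + c*(30 - 8*d) + 64*d - 48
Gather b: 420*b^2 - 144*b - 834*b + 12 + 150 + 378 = 420*b^2 - 978*b + 540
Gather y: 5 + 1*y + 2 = y + 7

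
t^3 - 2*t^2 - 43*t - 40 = (t - 8)*(t + 1)*(t + 5)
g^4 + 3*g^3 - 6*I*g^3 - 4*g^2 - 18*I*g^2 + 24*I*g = g*(g - 1)*(g + 4)*(g - 6*I)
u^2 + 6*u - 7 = (u - 1)*(u + 7)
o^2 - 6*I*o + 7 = (o - 7*I)*(o + I)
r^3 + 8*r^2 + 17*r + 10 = (r + 1)*(r + 2)*(r + 5)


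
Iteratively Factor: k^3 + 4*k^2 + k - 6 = (k + 3)*(k^2 + k - 2) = (k + 2)*(k + 3)*(k - 1)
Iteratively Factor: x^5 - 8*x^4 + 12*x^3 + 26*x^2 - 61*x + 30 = (x - 1)*(x^4 - 7*x^3 + 5*x^2 + 31*x - 30) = (x - 1)^2*(x^3 - 6*x^2 - x + 30) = (x - 1)^2*(x + 2)*(x^2 - 8*x + 15) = (x - 3)*(x - 1)^2*(x + 2)*(x - 5)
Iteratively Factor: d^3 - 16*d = (d + 4)*(d^2 - 4*d) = (d - 4)*(d + 4)*(d)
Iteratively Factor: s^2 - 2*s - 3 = (s - 3)*(s + 1)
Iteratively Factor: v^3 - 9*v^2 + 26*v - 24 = (v - 4)*(v^2 - 5*v + 6) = (v - 4)*(v - 3)*(v - 2)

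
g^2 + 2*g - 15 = (g - 3)*(g + 5)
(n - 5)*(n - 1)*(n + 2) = n^3 - 4*n^2 - 7*n + 10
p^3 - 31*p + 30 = (p - 5)*(p - 1)*(p + 6)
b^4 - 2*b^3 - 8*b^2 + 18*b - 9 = (b - 3)*(b - 1)^2*(b + 3)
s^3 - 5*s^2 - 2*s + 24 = (s - 4)*(s - 3)*(s + 2)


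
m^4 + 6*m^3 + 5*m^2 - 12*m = m*(m - 1)*(m + 3)*(m + 4)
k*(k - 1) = k^2 - k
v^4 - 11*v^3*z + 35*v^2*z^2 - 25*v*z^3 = v*(v - 5*z)^2*(v - z)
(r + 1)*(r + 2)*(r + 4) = r^3 + 7*r^2 + 14*r + 8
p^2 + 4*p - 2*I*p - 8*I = (p + 4)*(p - 2*I)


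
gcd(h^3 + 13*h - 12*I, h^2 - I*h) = h - I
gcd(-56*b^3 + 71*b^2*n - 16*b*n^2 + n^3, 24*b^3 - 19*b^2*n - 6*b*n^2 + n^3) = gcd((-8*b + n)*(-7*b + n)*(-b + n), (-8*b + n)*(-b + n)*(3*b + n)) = 8*b^2 - 9*b*n + n^2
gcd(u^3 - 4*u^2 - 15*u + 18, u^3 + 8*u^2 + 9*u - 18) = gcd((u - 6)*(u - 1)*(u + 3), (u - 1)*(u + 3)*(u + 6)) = u^2 + 2*u - 3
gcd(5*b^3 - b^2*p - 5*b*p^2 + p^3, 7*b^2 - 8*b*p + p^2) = -b + p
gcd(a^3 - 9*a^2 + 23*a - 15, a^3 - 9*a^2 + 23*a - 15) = a^3 - 9*a^2 + 23*a - 15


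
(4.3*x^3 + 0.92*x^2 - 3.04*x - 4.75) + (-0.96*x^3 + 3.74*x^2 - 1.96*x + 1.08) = 3.34*x^3 + 4.66*x^2 - 5.0*x - 3.67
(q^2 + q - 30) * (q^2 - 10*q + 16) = q^4 - 9*q^3 - 24*q^2 + 316*q - 480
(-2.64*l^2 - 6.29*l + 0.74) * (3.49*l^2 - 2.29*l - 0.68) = -9.2136*l^4 - 15.9065*l^3 + 18.7819*l^2 + 2.5826*l - 0.5032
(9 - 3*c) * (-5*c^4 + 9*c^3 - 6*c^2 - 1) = 15*c^5 - 72*c^4 + 99*c^3 - 54*c^2 + 3*c - 9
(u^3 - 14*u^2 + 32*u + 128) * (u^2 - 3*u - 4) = u^5 - 17*u^4 + 70*u^3 + 88*u^2 - 512*u - 512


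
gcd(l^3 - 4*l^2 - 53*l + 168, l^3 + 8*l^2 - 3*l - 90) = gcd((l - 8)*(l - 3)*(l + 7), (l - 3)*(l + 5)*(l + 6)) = l - 3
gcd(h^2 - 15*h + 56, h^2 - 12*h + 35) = h - 7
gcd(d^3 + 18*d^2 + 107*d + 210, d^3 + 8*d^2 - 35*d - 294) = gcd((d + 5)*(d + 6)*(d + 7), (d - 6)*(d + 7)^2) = d + 7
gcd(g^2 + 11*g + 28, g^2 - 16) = g + 4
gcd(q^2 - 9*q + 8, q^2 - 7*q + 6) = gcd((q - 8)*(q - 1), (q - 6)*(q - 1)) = q - 1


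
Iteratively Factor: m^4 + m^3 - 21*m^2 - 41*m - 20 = (m + 1)*(m^3 - 21*m - 20) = (m + 1)^2*(m^2 - m - 20) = (m - 5)*(m + 1)^2*(m + 4)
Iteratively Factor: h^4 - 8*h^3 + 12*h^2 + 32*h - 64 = (h + 2)*(h^3 - 10*h^2 + 32*h - 32) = (h - 2)*(h + 2)*(h^2 - 8*h + 16) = (h - 4)*(h - 2)*(h + 2)*(h - 4)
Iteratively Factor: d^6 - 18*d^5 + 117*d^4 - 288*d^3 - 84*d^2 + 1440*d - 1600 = (d - 5)*(d^5 - 13*d^4 + 52*d^3 - 28*d^2 - 224*d + 320) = (d - 5)*(d + 2)*(d^4 - 15*d^3 + 82*d^2 - 192*d + 160) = (d - 5)^2*(d + 2)*(d^3 - 10*d^2 + 32*d - 32) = (d - 5)^2*(d - 4)*(d + 2)*(d^2 - 6*d + 8) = (d - 5)^2*(d - 4)*(d - 2)*(d + 2)*(d - 4)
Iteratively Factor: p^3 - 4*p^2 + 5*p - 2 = (p - 1)*(p^2 - 3*p + 2) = (p - 1)^2*(p - 2)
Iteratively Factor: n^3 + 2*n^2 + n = (n + 1)*(n^2 + n) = n*(n + 1)*(n + 1)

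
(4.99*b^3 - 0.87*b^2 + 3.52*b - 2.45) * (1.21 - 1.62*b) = -8.0838*b^4 + 7.4473*b^3 - 6.7551*b^2 + 8.2282*b - 2.9645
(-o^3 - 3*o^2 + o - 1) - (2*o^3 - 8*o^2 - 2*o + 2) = -3*o^3 + 5*o^2 + 3*o - 3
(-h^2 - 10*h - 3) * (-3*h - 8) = 3*h^3 + 38*h^2 + 89*h + 24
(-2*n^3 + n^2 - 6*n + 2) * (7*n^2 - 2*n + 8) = -14*n^5 + 11*n^4 - 60*n^3 + 34*n^2 - 52*n + 16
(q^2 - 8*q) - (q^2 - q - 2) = 2 - 7*q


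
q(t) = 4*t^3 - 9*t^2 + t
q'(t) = 12*t^2 - 18*t + 1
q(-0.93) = -11.93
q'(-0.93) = 28.12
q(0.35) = -0.58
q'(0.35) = -3.83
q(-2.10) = -78.83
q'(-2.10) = 91.72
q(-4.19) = -456.44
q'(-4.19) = 287.09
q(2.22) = 1.63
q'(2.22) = 20.18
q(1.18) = -4.78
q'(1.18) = -3.53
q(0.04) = 0.03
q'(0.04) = 0.30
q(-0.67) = -5.91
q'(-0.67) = 18.45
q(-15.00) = -15540.00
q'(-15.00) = 2971.00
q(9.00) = 2196.00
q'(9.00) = 811.00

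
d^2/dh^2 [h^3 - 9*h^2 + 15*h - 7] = 6*h - 18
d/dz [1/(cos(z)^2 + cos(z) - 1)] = (2*cos(z) + 1)*sin(z)/(-sin(z)^2 + cos(z))^2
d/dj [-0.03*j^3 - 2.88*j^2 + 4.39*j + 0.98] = -0.09*j^2 - 5.76*j + 4.39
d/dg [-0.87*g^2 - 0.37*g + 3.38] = -1.74*g - 0.37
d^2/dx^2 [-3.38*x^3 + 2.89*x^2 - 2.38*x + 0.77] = 5.78 - 20.28*x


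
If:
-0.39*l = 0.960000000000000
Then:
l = -2.46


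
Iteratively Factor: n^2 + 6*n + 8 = (n + 2)*(n + 4)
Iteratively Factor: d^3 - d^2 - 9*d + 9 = (d + 3)*(d^2 - 4*d + 3) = (d - 3)*(d + 3)*(d - 1)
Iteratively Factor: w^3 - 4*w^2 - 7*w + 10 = (w - 1)*(w^2 - 3*w - 10) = (w - 1)*(w + 2)*(w - 5)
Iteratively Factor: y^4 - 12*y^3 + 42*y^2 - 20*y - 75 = (y - 3)*(y^3 - 9*y^2 + 15*y + 25) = (y - 5)*(y - 3)*(y^2 - 4*y - 5) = (y - 5)*(y - 3)*(y + 1)*(y - 5)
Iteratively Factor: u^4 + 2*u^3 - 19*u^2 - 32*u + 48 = (u + 3)*(u^3 - u^2 - 16*u + 16) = (u - 4)*(u + 3)*(u^2 + 3*u - 4) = (u - 4)*(u + 3)*(u + 4)*(u - 1)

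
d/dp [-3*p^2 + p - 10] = 1 - 6*p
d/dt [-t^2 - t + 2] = -2*t - 1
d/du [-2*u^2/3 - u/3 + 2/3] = -4*u/3 - 1/3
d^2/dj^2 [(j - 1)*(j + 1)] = 2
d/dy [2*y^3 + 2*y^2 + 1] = 2*y*(3*y + 2)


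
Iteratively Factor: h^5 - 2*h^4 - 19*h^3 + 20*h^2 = (h - 1)*(h^4 - h^3 - 20*h^2) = h*(h - 1)*(h^3 - h^2 - 20*h) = h*(h - 5)*(h - 1)*(h^2 + 4*h) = h^2*(h - 5)*(h - 1)*(h + 4)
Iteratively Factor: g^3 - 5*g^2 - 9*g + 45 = (g + 3)*(g^2 - 8*g + 15) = (g - 3)*(g + 3)*(g - 5)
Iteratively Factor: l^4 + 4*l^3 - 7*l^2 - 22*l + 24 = (l + 3)*(l^3 + l^2 - 10*l + 8) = (l - 1)*(l + 3)*(l^2 + 2*l - 8) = (l - 2)*(l - 1)*(l + 3)*(l + 4)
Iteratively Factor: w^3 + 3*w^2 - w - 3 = (w + 3)*(w^2 - 1) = (w - 1)*(w + 3)*(w + 1)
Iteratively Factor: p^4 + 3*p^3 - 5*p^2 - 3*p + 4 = (p + 1)*(p^3 + 2*p^2 - 7*p + 4) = (p + 1)*(p + 4)*(p^2 - 2*p + 1) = (p - 1)*(p + 1)*(p + 4)*(p - 1)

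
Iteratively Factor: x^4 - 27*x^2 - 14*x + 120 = (x - 2)*(x^3 + 2*x^2 - 23*x - 60) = (x - 2)*(x + 4)*(x^2 - 2*x - 15) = (x - 5)*(x - 2)*(x + 4)*(x + 3)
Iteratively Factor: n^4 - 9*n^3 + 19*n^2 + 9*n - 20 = (n - 1)*(n^3 - 8*n^2 + 11*n + 20) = (n - 5)*(n - 1)*(n^2 - 3*n - 4) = (n - 5)*(n - 1)*(n + 1)*(n - 4)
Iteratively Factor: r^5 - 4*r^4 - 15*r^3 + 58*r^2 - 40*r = (r - 5)*(r^4 + r^3 - 10*r^2 + 8*r) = (r - 5)*(r - 1)*(r^3 + 2*r^2 - 8*r) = (r - 5)*(r - 1)*(r + 4)*(r^2 - 2*r) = r*(r - 5)*(r - 1)*(r + 4)*(r - 2)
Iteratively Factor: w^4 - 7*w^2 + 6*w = (w + 3)*(w^3 - 3*w^2 + 2*w) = (w - 1)*(w + 3)*(w^2 - 2*w) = w*(w - 1)*(w + 3)*(w - 2)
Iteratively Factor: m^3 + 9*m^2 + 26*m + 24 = (m + 3)*(m^2 + 6*m + 8) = (m + 2)*(m + 3)*(m + 4)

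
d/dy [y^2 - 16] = 2*y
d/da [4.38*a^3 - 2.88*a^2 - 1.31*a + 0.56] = 13.14*a^2 - 5.76*a - 1.31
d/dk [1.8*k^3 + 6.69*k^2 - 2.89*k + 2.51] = 5.4*k^2 + 13.38*k - 2.89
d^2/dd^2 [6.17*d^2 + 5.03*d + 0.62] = 12.3400000000000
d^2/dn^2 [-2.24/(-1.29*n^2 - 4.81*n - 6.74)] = (-7.455168*n^2 - 27.797952*n + 2.24*(2.58*n + 4.81)*(5.16*n + 9.62) - 38.951808)/(1.29*n^2 + 4.81*n + 6.74)^3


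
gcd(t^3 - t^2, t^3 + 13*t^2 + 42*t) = t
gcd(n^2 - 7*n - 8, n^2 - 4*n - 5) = n + 1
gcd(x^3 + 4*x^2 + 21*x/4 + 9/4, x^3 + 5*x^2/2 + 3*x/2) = x^2 + 5*x/2 + 3/2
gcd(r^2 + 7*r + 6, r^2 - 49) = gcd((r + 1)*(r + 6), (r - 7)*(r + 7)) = 1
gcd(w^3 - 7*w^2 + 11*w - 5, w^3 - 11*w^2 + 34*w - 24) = w - 1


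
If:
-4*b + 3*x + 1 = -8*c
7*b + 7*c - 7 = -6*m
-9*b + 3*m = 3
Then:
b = 7*x/76 + 5/76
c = -25*x/76 - 7/76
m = 21*x/76 + 91/76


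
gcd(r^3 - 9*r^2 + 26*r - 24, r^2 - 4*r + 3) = r - 3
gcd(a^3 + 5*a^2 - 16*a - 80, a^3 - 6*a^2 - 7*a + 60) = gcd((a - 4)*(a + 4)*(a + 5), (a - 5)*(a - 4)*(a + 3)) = a - 4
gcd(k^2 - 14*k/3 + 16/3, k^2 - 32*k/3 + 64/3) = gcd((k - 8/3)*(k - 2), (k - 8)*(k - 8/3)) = k - 8/3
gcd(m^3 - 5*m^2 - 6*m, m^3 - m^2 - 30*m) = m^2 - 6*m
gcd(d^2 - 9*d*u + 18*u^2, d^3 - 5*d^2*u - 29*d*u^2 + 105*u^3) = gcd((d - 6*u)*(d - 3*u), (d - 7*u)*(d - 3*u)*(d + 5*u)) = -d + 3*u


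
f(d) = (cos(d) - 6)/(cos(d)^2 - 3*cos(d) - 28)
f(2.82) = 0.29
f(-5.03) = 0.20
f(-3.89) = 0.27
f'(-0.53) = -0.02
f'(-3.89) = 0.06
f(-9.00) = 0.28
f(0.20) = 0.17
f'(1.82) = 0.06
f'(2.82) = 0.03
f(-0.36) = 0.17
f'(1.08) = 0.04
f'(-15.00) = -0.06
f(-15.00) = 0.27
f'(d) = (2*sin(d)*cos(d) - 3*sin(d))*(cos(d) - 6)/(cos(d)^2 - 3*cos(d) - 28)^2 - sin(d)/(cos(d)^2 - 3*cos(d) - 28)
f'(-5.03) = 0.05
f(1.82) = 0.23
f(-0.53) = 0.17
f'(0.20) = 0.01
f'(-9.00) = -0.04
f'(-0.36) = -0.01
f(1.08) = 0.19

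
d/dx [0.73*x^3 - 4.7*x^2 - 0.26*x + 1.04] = 2.19*x^2 - 9.4*x - 0.26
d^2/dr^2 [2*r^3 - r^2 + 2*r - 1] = 12*r - 2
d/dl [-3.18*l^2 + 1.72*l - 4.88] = 1.72 - 6.36*l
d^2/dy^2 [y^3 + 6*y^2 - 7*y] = 6*y + 12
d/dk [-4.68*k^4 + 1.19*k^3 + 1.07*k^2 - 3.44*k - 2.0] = -18.72*k^3 + 3.57*k^2 + 2.14*k - 3.44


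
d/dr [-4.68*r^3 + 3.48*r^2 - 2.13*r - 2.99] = -14.04*r^2 + 6.96*r - 2.13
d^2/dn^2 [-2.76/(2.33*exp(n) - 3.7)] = (-14.983764*exp(n) - 23.79396)*exp(n)/(2.33*exp(n) - 3.7)^3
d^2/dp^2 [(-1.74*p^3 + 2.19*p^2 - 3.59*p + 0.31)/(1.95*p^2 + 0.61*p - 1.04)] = (-7.105427357601e-15*p^5 - 7.105427357601e-15*p^4 - 40.864308*p^3 + 40.343706*p^2 - 52.762554*p + 1.670478)/(7.414875*p^6 + 6.958575*p^5 - 9.687015*p^4 - 7.195499*p^3 + 5.166408*p^2 + 1.979328*p - 1.124864)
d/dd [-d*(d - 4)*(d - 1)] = -3*d^2 + 10*d - 4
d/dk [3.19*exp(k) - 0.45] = 3.19*exp(k)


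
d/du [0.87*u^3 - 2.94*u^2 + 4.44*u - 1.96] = 2.61*u^2 - 5.88*u + 4.44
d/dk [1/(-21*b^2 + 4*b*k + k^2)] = 2*(-2*b - k)/(-21*b^2 + 4*b*k + k^2)^2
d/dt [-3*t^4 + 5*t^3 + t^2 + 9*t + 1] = -12*t^3 + 15*t^2 + 2*t + 9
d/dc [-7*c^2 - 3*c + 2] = -14*c - 3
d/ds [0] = 0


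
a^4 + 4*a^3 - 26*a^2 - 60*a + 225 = (a - 3)^2*(a + 5)^2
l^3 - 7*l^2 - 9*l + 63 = (l - 7)*(l - 3)*(l + 3)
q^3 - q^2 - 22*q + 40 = (q - 4)*(q - 2)*(q + 5)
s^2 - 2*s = s*(s - 2)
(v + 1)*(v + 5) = v^2 + 6*v + 5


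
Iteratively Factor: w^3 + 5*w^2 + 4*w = (w + 4)*(w^2 + w) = (w + 1)*(w + 4)*(w)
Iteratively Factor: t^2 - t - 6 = (t + 2)*(t - 3)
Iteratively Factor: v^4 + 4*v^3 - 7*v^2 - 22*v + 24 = (v + 3)*(v^3 + v^2 - 10*v + 8) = (v - 2)*(v + 3)*(v^2 + 3*v - 4) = (v - 2)*(v + 3)*(v + 4)*(v - 1)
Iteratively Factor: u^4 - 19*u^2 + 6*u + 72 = (u - 3)*(u^3 + 3*u^2 - 10*u - 24) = (u - 3)^2*(u^2 + 6*u + 8) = (u - 3)^2*(u + 4)*(u + 2)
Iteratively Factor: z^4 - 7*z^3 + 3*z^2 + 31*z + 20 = (z + 1)*(z^3 - 8*z^2 + 11*z + 20) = (z - 5)*(z + 1)*(z^2 - 3*z - 4) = (z - 5)*(z + 1)^2*(z - 4)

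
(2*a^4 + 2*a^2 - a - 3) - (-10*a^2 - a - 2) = 2*a^4 + 12*a^2 - 1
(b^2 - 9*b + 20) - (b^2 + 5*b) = 20 - 14*b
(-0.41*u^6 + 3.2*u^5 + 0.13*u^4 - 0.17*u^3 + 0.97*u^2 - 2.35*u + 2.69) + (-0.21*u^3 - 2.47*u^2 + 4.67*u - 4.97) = -0.41*u^6 + 3.2*u^5 + 0.13*u^4 - 0.38*u^3 - 1.5*u^2 + 2.32*u - 2.28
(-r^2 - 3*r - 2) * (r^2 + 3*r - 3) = -r^4 - 6*r^3 - 8*r^2 + 3*r + 6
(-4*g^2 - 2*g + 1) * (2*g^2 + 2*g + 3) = -8*g^4 - 12*g^3 - 14*g^2 - 4*g + 3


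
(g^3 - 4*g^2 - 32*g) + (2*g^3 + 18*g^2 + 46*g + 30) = 3*g^3 + 14*g^2 + 14*g + 30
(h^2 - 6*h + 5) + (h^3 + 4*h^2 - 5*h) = h^3 + 5*h^2 - 11*h + 5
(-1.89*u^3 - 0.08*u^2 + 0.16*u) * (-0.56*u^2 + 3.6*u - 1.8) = 1.0584*u^5 - 6.7592*u^4 + 3.0244*u^3 + 0.72*u^2 - 0.288*u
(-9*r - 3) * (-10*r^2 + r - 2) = 90*r^3 + 21*r^2 + 15*r + 6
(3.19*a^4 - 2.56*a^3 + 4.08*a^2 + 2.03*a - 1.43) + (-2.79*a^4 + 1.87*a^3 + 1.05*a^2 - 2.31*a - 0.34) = 0.4*a^4 - 0.69*a^3 + 5.13*a^2 - 0.28*a - 1.77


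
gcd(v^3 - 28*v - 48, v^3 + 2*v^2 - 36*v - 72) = v^2 - 4*v - 12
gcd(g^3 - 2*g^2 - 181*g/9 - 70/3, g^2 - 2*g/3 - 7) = g + 7/3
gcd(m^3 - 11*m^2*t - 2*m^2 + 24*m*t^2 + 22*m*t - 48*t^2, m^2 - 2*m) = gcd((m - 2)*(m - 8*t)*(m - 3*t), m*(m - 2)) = m - 2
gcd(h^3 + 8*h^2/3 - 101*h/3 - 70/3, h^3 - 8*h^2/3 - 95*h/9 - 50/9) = h^2 - 13*h/3 - 10/3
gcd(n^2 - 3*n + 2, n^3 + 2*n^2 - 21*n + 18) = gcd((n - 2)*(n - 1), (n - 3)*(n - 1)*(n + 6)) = n - 1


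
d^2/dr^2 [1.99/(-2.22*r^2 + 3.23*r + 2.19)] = (-19.615032*r^2 + 28.538988*r + 1.99*(4.44*r - 3.23)*(8.88*r - 6.46) + 19.349964)/(-2.22*r^2 + 3.23*r + 2.19)^3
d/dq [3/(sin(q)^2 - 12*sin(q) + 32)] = 6*(6 - sin(q))*cos(q)/(sin(q)^2 - 12*sin(q) + 32)^2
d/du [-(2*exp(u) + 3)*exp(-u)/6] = exp(-u)/2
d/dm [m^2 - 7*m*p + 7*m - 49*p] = 2*m - 7*p + 7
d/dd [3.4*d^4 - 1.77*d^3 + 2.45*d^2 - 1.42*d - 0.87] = 13.6*d^3 - 5.31*d^2 + 4.9*d - 1.42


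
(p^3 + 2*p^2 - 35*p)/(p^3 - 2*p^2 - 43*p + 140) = p/(p - 4)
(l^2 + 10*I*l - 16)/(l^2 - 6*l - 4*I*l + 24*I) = (l^2 + 10*I*l - 16)/(l^2 - 6*l - 4*I*l + 24*I)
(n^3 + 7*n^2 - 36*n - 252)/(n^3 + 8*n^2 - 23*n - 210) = (n - 6)/(n - 5)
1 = 1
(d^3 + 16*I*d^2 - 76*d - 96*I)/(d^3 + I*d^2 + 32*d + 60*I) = (d^2 + 14*I*d - 48)/(d^2 - I*d + 30)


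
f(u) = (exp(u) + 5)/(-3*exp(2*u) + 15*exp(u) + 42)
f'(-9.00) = 0.00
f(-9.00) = 0.12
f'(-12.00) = 0.00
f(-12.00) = 0.12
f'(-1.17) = -0.00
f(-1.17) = 0.11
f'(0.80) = 0.03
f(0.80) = 0.12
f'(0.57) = 0.01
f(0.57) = 0.11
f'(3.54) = 0.02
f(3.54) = -0.01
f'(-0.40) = -0.00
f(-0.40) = 0.11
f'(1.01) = 0.05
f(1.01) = 0.13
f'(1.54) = 0.37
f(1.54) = 0.21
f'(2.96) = 0.05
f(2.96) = -0.03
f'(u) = (exp(u) + 5)*(6*exp(2*u) - 15*exp(u))/(-3*exp(2*u) + 15*exp(u) + 42)^2 + exp(u)/(-3*exp(2*u) + 15*exp(u) + 42) = ((exp(u) + 5)*(2*exp(u) - 5) - exp(2*u) + 5*exp(u) + 14)*exp(u)/(3*(-exp(2*u) + 5*exp(u) + 14)^2)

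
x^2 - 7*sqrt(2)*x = x*(x - 7*sqrt(2))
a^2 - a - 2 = (a - 2)*(a + 1)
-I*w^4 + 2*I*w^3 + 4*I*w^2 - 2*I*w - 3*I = (w - 3)*(w - 1)*(w + 1)*(-I*w - I)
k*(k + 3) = k^2 + 3*k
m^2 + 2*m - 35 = (m - 5)*(m + 7)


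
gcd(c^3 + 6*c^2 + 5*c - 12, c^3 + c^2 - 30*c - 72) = c^2 + 7*c + 12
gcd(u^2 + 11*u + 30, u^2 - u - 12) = 1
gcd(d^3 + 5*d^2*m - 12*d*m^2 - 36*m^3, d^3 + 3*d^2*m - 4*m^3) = d + 2*m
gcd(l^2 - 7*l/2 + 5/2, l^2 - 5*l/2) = l - 5/2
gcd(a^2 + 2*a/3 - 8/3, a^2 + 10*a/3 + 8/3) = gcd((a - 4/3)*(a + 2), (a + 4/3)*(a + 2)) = a + 2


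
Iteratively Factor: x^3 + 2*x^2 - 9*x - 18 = (x - 3)*(x^2 + 5*x + 6) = (x - 3)*(x + 2)*(x + 3)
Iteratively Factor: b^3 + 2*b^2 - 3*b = (b)*(b^2 + 2*b - 3) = b*(b - 1)*(b + 3)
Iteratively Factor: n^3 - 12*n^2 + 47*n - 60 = (n - 4)*(n^2 - 8*n + 15) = (n - 4)*(n - 3)*(n - 5)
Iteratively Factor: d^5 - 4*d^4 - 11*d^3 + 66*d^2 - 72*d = (d - 2)*(d^4 - 2*d^3 - 15*d^2 + 36*d) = (d - 3)*(d - 2)*(d^3 + d^2 - 12*d) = (d - 3)*(d - 2)*(d + 4)*(d^2 - 3*d) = (d - 3)^2*(d - 2)*(d + 4)*(d)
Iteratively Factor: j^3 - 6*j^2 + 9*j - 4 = (j - 1)*(j^2 - 5*j + 4) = (j - 4)*(j - 1)*(j - 1)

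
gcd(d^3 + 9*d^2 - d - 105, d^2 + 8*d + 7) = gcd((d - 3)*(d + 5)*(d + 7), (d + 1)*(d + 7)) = d + 7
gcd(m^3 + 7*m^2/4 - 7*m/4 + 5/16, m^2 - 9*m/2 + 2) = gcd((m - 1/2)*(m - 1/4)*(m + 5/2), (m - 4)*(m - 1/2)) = m - 1/2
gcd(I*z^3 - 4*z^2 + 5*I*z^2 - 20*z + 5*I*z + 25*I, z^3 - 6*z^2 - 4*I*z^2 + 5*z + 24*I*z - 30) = 1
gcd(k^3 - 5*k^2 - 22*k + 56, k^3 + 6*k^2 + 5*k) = 1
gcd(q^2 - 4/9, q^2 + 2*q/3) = q + 2/3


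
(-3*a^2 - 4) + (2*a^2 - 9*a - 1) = -a^2 - 9*a - 5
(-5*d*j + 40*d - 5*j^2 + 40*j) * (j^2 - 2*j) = -5*d*j^3 + 50*d*j^2 - 80*d*j - 5*j^4 + 50*j^3 - 80*j^2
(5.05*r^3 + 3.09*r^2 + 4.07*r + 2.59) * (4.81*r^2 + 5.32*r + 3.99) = 24.2905*r^5 + 41.7289*r^4 + 56.165*r^3 + 46.4394*r^2 + 30.0181*r + 10.3341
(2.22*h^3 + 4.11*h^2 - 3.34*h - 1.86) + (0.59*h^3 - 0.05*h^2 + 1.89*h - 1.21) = 2.81*h^3 + 4.06*h^2 - 1.45*h - 3.07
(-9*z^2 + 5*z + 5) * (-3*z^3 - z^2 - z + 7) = 27*z^5 - 6*z^4 - 11*z^3 - 73*z^2 + 30*z + 35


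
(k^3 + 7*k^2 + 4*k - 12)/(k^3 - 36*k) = (k^2 + k - 2)/(k*(k - 6))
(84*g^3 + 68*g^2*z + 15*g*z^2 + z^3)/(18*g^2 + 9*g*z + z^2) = (14*g^2 + 9*g*z + z^2)/(3*g + z)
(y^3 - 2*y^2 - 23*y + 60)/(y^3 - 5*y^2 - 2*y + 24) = (y + 5)/(y + 2)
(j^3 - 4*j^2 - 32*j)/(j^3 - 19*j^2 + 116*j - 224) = j*(j + 4)/(j^2 - 11*j + 28)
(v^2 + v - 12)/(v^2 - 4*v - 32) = (v - 3)/(v - 8)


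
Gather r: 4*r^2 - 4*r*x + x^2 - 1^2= 4*r^2 - 4*r*x + x^2 - 1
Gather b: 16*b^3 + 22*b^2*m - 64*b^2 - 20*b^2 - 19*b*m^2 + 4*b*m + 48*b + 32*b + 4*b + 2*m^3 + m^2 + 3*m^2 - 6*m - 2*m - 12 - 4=16*b^3 + b^2*(22*m - 84) + b*(-19*m^2 + 4*m + 84) + 2*m^3 + 4*m^2 - 8*m - 16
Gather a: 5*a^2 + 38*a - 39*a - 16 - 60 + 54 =5*a^2 - a - 22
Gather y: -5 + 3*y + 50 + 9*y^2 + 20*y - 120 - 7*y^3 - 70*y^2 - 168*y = -7*y^3 - 61*y^2 - 145*y - 75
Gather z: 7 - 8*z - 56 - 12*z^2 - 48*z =-12*z^2 - 56*z - 49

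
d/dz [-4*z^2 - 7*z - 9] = -8*z - 7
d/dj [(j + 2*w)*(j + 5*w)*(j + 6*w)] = 3*j^2 + 26*j*w + 52*w^2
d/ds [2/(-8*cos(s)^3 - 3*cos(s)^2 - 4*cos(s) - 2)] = 4*(12*sin(s)^2 - 3*cos(s) - 14)*sin(s)/(8*cos(s)^3 + 3*cos(s)^2 + 4*cos(s) + 2)^2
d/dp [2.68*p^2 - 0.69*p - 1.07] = 5.36*p - 0.69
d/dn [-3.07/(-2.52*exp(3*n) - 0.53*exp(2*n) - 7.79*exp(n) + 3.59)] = (-23.2092*exp(2*n) - 3.2542*exp(n) - 23.9153)*exp(n)/(2.52*exp(3*n) + 0.53*exp(2*n) + 7.79*exp(n) - 3.59)^2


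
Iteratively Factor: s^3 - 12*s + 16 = (s + 4)*(s^2 - 4*s + 4) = (s - 2)*(s + 4)*(s - 2)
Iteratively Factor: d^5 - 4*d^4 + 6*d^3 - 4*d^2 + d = (d)*(d^4 - 4*d^3 + 6*d^2 - 4*d + 1) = d*(d - 1)*(d^3 - 3*d^2 + 3*d - 1) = d*(d - 1)^2*(d^2 - 2*d + 1) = d*(d - 1)^3*(d - 1)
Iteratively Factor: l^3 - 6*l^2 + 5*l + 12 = (l + 1)*(l^2 - 7*l + 12) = (l - 3)*(l + 1)*(l - 4)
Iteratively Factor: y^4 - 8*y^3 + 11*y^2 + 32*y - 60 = (y - 5)*(y^3 - 3*y^2 - 4*y + 12) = (y - 5)*(y + 2)*(y^2 - 5*y + 6) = (y - 5)*(y - 3)*(y + 2)*(y - 2)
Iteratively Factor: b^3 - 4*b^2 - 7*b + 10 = (b - 5)*(b^2 + b - 2) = (b - 5)*(b - 1)*(b + 2)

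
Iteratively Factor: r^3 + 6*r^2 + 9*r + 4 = (r + 1)*(r^2 + 5*r + 4) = (r + 1)^2*(r + 4)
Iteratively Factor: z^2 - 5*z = (z)*(z - 5)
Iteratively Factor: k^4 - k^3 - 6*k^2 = (k + 2)*(k^3 - 3*k^2) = (k - 3)*(k + 2)*(k^2) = k*(k - 3)*(k + 2)*(k)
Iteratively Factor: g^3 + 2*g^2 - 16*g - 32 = (g - 4)*(g^2 + 6*g + 8) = (g - 4)*(g + 4)*(g + 2)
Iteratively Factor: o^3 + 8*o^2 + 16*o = (o + 4)*(o^2 + 4*o) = (o + 4)^2*(o)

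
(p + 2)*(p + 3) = p^2 + 5*p + 6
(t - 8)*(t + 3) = t^2 - 5*t - 24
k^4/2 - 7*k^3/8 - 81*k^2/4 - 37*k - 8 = (k/2 + 1)*(k - 8)*(k + 1/4)*(k + 4)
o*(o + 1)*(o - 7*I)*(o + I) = o^4 + o^3 - 6*I*o^3 + 7*o^2 - 6*I*o^2 + 7*o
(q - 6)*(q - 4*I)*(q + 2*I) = q^3 - 6*q^2 - 2*I*q^2 + 8*q + 12*I*q - 48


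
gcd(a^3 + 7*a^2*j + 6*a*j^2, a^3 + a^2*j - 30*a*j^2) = a^2 + 6*a*j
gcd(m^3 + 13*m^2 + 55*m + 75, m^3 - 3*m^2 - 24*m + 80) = m + 5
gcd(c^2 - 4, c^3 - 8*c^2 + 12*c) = c - 2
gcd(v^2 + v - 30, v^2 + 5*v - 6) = v + 6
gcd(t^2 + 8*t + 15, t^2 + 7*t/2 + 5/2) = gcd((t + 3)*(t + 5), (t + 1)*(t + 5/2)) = 1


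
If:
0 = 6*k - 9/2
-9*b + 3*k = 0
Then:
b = 1/4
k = 3/4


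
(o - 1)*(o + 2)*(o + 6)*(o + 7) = o^4 + 14*o^3 + 53*o^2 + 16*o - 84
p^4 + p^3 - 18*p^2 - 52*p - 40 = (p - 5)*(p + 2)^3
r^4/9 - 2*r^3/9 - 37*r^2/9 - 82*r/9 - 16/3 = (r/3 + 1/3)*(r/3 + 1)*(r - 8)*(r + 2)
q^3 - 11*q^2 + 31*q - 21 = (q - 7)*(q - 3)*(q - 1)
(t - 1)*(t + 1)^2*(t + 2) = t^4 + 3*t^3 + t^2 - 3*t - 2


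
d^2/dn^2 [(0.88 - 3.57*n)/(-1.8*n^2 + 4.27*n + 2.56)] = ((33.6558 - 38.556*n)*(-1.8*n^2 + 4.27*n + 2.56) - (3.57*n - 0.88)*(3.6*n - 4.27)*(7.2*n - 8.54))/(-1.8*n^2 + 4.27*n + 2.56)^3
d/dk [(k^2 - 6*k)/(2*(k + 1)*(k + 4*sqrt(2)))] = (k*(6 - k)*(k + 1) + k*(6 - k)*(k + 4*sqrt(2)) + 2*(k - 3)*(k + 1)*(k + 4*sqrt(2)))/(2*(k + 1)^2*(k + 4*sqrt(2))^2)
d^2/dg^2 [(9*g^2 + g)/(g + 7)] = 868/(g^3 + 21*g^2 + 147*g + 343)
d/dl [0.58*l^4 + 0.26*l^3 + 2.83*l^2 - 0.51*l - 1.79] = 2.32*l^3 + 0.78*l^2 + 5.66*l - 0.51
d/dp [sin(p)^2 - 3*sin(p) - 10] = (2*sin(p) - 3)*cos(p)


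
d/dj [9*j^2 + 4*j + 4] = 18*j + 4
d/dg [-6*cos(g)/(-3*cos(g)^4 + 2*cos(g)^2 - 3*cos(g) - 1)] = 6*(9*sin(g)^4 - 16*sin(g)^2 + 6)*sin(g)/(3*cos(g)^4 - 2*cos(g)^2 + 3*cos(g) + 1)^2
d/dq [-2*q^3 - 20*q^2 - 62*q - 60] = -6*q^2 - 40*q - 62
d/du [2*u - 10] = 2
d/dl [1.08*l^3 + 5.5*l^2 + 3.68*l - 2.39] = 3.24*l^2 + 11.0*l + 3.68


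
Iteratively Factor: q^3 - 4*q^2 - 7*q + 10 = (q + 2)*(q^2 - 6*q + 5) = (q - 5)*(q + 2)*(q - 1)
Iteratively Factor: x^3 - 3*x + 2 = (x + 2)*(x^2 - 2*x + 1) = (x - 1)*(x + 2)*(x - 1)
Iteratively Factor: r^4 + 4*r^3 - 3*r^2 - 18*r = (r - 2)*(r^3 + 6*r^2 + 9*r) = (r - 2)*(r + 3)*(r^2 + 3*r) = r*(r - 2)*(r + 3)*(r + 3)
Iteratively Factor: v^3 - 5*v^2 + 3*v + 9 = (v - 3)*(v^2 - 2*v - 3) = (v - 3)^2*(v + 1)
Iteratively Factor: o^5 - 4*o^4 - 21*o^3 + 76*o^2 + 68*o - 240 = (o + 2)*(o^4 - 6*o^3 - 9*o^2 + 94*o - 120) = (o - 2)*(o + 2)*(o^3 - 4*o^2 - 17*o + 60) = (o - 3)*(o - 2)*(o + 2)*(o^2 - o - 20) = (o - 3)*(o - 2)*(o + 2)*(o + 4)*(o - 5)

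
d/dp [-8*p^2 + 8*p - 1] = 8 - 16*p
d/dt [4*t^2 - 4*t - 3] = 8*t - 4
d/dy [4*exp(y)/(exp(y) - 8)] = -32*exp(y)/(exp(2*y) - 16*exp(y) + 64)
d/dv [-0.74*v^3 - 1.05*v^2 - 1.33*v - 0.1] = -2.22*v^2 - 2.1*v - 1.33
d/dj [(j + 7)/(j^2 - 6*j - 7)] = (j^2 - 6*j - 2*(j - 3)*(j + 7) - 7)/(-j^2 + 6*j + 7)^2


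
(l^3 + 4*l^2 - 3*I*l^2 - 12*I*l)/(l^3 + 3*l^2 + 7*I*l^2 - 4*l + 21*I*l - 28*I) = l*(l - 3*I)/(l^2 + l*(-1 + 7*I) - 7*I)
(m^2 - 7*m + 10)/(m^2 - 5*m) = (m - 2)/m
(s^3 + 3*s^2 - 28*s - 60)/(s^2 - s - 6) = (s^2 + s - 30)/(s - 3)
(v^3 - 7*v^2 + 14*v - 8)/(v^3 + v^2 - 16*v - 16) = (v^2 - 3*v + 2)/(v^2 + 5*v + 4)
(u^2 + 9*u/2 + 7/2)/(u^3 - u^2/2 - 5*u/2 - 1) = (2*u + 7)/(2*u^2 - 3*u - 2)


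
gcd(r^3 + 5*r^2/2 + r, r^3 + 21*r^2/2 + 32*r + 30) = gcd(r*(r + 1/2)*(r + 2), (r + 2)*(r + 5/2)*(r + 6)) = r + 2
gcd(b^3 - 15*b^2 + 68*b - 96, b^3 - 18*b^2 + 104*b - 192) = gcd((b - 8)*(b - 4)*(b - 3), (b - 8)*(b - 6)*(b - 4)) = b^2 - 12*b + 32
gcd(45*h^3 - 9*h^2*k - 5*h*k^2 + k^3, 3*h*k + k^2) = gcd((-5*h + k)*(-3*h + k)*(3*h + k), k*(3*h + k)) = 3*h + k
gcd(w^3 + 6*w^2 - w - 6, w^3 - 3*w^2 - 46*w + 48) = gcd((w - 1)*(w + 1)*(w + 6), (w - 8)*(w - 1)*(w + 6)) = w^2 + 5*w - 6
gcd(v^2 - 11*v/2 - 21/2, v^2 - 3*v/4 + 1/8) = 1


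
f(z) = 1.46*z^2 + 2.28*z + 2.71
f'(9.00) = 28.56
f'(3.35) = 12.06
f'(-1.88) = -3.21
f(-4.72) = 24.47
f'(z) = 2.92*z + 2.28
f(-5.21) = 30.46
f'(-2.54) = -5.14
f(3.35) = 26.73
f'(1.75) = 7.39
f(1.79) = 11.47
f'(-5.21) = -12.93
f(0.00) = 2.71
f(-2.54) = 6.34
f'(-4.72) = -11.50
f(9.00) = 141.49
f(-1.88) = 3.58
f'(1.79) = 7.51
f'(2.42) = 9.35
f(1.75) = 11.17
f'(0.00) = 2.28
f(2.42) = 16.78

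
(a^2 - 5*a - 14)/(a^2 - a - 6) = (a - 7)/(a - 3)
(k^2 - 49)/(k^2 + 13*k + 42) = (k - 7)/(k + 6)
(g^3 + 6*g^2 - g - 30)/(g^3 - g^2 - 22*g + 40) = (g + 3)/(g - 4)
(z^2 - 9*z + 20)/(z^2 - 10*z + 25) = (z - 4)/(z - 5)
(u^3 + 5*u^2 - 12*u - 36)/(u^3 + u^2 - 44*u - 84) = (u - 3)/(u - 7)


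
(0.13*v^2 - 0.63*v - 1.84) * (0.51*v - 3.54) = 0.0663*v^3 - 0.7815*v^2 + 1.2918*v + 6.5136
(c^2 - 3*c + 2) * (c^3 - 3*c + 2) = c^5 - 3*c^4 - c^3 + 11*c^2 - 12*c + 4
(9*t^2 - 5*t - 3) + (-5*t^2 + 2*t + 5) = 4*t^2 - 3*t + 2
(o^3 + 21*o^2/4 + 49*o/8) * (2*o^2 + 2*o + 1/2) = 2*o^5 + 25*o^4/2 + 93*o^3/4 + 119*o^2/8 + 49*o/16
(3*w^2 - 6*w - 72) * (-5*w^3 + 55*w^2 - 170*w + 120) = -15*w^5 + 195*w^4 - 480*w^3 - 2580*w^2 + 11520*w - 8640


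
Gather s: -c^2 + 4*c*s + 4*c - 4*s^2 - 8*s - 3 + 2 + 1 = -c^2 + 4*c - 4*s^2 + s*(4*c - 8)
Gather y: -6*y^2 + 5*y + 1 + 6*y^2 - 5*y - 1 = 0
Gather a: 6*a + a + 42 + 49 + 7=7*a + 98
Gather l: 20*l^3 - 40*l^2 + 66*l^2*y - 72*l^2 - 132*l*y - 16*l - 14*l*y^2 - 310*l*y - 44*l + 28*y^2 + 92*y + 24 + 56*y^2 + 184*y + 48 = 20*l^3 + l^2*(66*y - 112) + l*(-14*y^2 - 442*y - 60) + 84*y^2 + 276*y + 72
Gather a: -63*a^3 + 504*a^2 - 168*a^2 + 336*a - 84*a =-63*a^3 + 336*a^2 + 252*a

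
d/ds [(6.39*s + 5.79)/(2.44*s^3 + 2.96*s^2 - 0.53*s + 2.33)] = (-31.1832*s^3 - 61.2972*s^2 - 34.2768*s + 17.9574)/(5.9536*s^6 + 14.4448*s^5 + 6.1752*s^4 + 8.2328*s^3 + 14.0745*s^2 - 2.4698*s + 5.4289)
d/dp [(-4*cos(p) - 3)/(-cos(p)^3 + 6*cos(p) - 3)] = 4*(-111*sin(p) + 8*sin(2*p) + 9*sin(3*p) + 4*sin(4*p))/(21*cos(p) - cos(3*p) - 12)^2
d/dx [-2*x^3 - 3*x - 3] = -6*x^2 - 3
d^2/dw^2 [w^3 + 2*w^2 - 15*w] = 6*w + 4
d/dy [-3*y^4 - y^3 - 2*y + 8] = -12*y^3 - 3*y^2 - 2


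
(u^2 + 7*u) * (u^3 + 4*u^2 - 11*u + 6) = u^5 + 11*u^4 + 17*u^3 - 71*u^2 + 42*u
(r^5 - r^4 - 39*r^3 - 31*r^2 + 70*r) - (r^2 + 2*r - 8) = r^5 - r^4 - 39*r^3 - 32*r^2 + 68*r + 8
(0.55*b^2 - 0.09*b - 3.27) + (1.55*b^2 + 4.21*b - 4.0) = 2.1*b^2 + 4.12*b - 7.27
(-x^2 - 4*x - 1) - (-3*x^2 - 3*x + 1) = 2*x^2 - x - 2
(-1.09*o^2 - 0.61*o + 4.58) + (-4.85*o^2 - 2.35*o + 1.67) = -5.94*o^2 - 2.96*o + 6.25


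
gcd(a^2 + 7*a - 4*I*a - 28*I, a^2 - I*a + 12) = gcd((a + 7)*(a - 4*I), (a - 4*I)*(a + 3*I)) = a - 4*I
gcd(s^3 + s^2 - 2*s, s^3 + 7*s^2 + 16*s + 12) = s + 2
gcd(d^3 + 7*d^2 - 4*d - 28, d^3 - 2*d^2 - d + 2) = d - 2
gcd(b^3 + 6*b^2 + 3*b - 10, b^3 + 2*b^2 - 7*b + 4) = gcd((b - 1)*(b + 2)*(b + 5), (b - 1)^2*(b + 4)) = b - 1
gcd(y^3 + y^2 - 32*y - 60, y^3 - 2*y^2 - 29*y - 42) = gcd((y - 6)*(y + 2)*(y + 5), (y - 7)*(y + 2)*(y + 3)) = y + 2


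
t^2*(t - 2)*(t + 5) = t^4 + 3*t^3 - 10*t^2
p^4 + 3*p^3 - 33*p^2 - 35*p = p*(p - 5)*(p + 1)*(p + 7)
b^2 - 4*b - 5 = (b - 5)*(b + 1)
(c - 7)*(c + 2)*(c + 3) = c^3 - 2*c^2 - 29*c - 42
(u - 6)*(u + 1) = u^2 - 5*u - 6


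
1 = 1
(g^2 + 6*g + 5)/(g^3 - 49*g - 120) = (g + 1)/(g^2 - 5*g - 24)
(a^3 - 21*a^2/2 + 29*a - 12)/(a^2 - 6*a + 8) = (a^2 - 13*a/2 + 3)/(a - 2)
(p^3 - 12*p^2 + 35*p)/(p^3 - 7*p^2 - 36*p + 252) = p*(p - 5)/(p^2 - 36)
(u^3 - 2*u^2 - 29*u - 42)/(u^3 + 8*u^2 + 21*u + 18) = (u - 7)/(u + 3)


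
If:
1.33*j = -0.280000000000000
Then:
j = -0.21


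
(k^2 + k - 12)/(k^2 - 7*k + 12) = (k + 4)/(k - 4)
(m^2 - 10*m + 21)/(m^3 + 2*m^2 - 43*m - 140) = (m - 3)/(m^2 + 9*m + 20)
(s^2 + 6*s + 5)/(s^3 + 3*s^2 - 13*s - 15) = 1/(s - 3)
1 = 1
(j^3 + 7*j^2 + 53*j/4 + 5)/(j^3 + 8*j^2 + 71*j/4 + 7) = (2*j + 5)/(2*j + 7)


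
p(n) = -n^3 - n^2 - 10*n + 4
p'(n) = -3*n^2 - 2*n - 10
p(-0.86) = 12.50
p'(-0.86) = -10.50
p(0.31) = 0.77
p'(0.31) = -10.91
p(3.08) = -65.50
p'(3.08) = -44.62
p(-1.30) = 17.51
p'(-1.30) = -12.47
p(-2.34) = 34.74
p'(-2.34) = -21.75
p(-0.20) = 5.97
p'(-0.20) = -9.72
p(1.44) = -15.46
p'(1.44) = -19.10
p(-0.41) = 8.00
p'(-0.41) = -9.68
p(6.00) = -308.00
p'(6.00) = -130.00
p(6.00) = -308.00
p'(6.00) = -130.00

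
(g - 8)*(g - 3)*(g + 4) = g^3 - 7*g^2 - 20*g + 96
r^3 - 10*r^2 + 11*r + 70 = (r - 7)*(r - 5)*(r + 2)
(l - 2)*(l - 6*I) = l^2 - 2*l - 6*I*l + 12*I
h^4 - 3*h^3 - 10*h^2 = h^2*(h - 5)*(h + 2)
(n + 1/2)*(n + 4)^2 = n^3 + 17*n^2/2 + 20*n + 8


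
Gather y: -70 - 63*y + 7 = -63*y - 63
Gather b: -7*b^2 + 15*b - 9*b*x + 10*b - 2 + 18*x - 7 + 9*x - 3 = -7*b^2 + b*(25 - 9*x) + 27*x - 12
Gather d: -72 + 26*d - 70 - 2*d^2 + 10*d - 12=-2*d^2 + 36*d - 154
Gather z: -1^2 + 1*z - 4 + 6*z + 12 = 7*z + 7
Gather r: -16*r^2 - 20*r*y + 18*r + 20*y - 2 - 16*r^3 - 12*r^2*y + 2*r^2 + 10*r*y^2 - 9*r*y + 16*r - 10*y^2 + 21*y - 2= -16*r^3 + r^2*(-12*y - 14) + r*(10*y^2 - 29*y + 34) - 10*y^2 + 41*y - 4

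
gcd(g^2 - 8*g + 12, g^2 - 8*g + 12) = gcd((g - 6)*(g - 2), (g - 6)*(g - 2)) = g^2 - 8*g + 12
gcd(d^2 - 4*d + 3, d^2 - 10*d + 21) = d - 3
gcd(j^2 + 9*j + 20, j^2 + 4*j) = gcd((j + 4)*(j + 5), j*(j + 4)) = j + 4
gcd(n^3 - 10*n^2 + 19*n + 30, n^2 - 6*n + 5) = n - 5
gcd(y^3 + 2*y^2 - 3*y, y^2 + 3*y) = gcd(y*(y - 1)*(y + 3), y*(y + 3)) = y^2 + 3*y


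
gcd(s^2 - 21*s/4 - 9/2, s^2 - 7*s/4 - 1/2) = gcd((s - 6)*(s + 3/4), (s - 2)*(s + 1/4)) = 1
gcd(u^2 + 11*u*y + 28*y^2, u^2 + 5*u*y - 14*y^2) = u + 7*y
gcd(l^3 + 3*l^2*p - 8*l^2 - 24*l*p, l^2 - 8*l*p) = l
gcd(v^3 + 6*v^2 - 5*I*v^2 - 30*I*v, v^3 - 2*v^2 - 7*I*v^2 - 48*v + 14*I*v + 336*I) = v + 6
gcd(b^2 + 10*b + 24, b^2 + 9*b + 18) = b + 6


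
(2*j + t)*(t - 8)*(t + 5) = 2*j*t^2 - 6*j*t - 80*j + t^3 - 3*t^2 - 40*t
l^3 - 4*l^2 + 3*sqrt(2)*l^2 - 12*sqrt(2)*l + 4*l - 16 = (l - 4)*(l + sqrt(2))*(l + 2*sqrt(2))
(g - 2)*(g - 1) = g^2 - 3*g + 2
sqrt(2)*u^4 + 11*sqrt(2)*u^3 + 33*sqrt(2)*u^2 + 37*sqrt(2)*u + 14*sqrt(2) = (u + 1)*(u + 2)*(u + 7)*(sqrt(2)*u + sqrt(2))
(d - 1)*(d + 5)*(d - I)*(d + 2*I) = d^4 + 4*d^3 + I*d^3 - 3*d^2 + 4*I*d^2 + 8*d - 5*I*d - 10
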